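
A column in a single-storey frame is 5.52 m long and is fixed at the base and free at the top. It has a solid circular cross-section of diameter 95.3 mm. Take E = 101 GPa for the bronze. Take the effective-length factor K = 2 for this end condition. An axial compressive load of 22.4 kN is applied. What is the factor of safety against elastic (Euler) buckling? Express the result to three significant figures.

n ≈ 1.48

I = πd⁴/64 = π×95.3⁴/64 = 4.049×10^6 mm⁴
I = 4.049×10^6 mm⁴ = 4.049×10^-6 m⁴
Effective length L_e = K·L = 2 × 5.52 = 11.04 m
P_cr = π²EI / L_e² = π² × 101×10⁹ × 4.049×10^-6 / 11.04² = 3.311×10^4 N
Factor of safety n = P_cr / P = 33.115 / 22.4 = 1.48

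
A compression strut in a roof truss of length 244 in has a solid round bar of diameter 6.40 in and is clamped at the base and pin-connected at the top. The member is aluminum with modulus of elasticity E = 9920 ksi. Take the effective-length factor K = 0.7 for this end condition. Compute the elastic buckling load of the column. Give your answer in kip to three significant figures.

I = πd⁴/64 = π×6.40⁴/64 = 82.35 in⁴
Effective length L_e = K·L = 0.7 × 244 = 170.8 in
P_cr = π²EI / L_e² = π² × 9920×10³ × 82.35 / 170.8² = 2.764×10^5 lb

P_cr ≈ 276 kip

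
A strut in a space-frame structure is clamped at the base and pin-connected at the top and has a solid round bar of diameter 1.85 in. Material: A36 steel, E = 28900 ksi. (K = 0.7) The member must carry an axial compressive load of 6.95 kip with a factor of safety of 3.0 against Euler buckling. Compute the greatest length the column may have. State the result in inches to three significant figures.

I = πd⁴/64 = π×1.85⁴/64 = 0.5750 in⁴
Required critical load P_cr = n·P = 3.0 × 6.95 = 20.85 kip = 2.085×10^4 lb
From P_cr = π²EI/(K·L)²:  L = (1/K)·√(π²EI/P_cr) = (1/0.7)·√(π²×2.89×10^7×0.5750/2.085×10^4)
L = 127 in

L_max ≈ 127 in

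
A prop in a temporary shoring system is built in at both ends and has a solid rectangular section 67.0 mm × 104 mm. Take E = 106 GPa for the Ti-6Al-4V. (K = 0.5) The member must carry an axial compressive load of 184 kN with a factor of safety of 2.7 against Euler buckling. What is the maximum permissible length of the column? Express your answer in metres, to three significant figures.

L_max ≈ 4.69 m

Buckling occurs about the weak axis: I_min = h·b³/12 with b = 67.0 mm (the shorter side).
I_min = 104×67.0³/12 = 2.607×10^6 mm⁴
I = 2.607×10^-6 m⁴
Required critical load P_cr = n·P = 2.7 × 184 = 496.8 kN = 4.968×10^5 N
From P_cr = π²EI/(K·L)²:  L = (1/K)·√(π²EI/P_cr) = (1/0.5)·√(π²×1.06×10^11×2.607×10^-6/4.968×10^5)
L = 4.69 m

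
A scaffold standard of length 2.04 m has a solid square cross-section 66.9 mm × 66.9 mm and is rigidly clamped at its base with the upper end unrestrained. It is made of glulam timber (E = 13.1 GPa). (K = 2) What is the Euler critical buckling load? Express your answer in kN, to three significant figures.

I = a⁴/12 = 66.9⁴/12 = 1.669×10^6 mm⁴
I = 1.669×10^6 mm⁴ = 1.669×10^-6 m⁴
Effective length L_e = K·L = 2 × 2.04 = 4.080 m
P_cr = π²EI / L_e² = π² × 13.1×10⁹ × 1.669×10^-6 / 4.080² = 1.297×10^4 N

P_cr ≈ 13.0 kN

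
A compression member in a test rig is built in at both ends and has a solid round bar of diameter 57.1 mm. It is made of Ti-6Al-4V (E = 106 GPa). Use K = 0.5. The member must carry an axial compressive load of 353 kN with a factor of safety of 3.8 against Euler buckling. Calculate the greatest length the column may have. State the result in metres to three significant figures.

L_max ≈ 1.28 m

I = πd⁴/64 = π×57.1⁴/64 = 5.218×10^5 mm⁴
I = 5.218×10^-7 m⁴
Required critical load P_cr = n·P = 3.8 × 353 = 1341 kN = 1.341×10^6 N
From P_cr = π²EI/(K·L)²:  L = (1/K)·√(π²EI/P_cr) = (1/0.5)·√(π²×1.06×10^11×5.218×10^-7/1.341×10^6)
L = 1.28 m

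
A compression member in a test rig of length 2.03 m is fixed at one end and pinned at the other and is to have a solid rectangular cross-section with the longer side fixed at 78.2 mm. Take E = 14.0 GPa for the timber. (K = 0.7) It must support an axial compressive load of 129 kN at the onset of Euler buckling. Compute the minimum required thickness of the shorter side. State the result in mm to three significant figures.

L_e = K·L = 0.7 × 2.03 = 1.421 m
Required I = P_cr·L_e²/(π²E) = 1.290×10^5 × 1.421² / (π² × 1.40×10^10) = 1.885×10^-6 m⁴
I_req = 1.885×10^6 mm⁴
Rectangle, weak axis: I_min = h·b³/12 with h = 78.2 mm fixed  ⇒  b = (12I/h)^(1/3) = 66.1 mm

b ≈ 66.1 mm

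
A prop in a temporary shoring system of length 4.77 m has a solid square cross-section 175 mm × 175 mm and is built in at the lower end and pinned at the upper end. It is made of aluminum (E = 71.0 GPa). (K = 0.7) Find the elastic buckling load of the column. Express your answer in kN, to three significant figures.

I = a⁴/12 = 175⁴/12 = 7.816×10^7 mm⁴
I = 7.816×10^7 mm⁴ = 7.816×10^-5 m⁴
Effective length L_e = K·L = 0.7 × 4.77 = 3.339 m
P_cr = π²EI / L_e² = π² × 71.0×10⁹ × 7.816×10^-5 / 3.339² = 4.912×10^6 N

P_cr ≈ 4910 kN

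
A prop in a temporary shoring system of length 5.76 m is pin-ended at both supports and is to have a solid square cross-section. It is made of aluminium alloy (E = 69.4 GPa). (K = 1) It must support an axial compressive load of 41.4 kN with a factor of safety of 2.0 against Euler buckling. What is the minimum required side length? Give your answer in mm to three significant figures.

Required P_cr = n·P = 2.0 × 41.4 = 82.80 kN
L_e = K·L = 1 × 5.76 = 5.760 m
Required I = P_cr·L_e²/(π²E) = 8.280×10^4 × 5.760² / (π² × 6.94×10^10) = 4.011×10^-6 m⁴
I_req = 4.011×10^6 mm⁴
Solid square: I = a⁴/12  ⇒  a = (12I)^(1/4) = (12×4.011×10^6)^(1/4) = 83.3 mm

a ≈ 83.3 mm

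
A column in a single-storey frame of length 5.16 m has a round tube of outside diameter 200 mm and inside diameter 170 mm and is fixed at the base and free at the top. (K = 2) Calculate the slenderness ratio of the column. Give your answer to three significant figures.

d_o = 200 mm, d_i = 170 mm
I = π(d_o⁴ − d_i⁴)/64 = π(200⁴ − 170.0⁴)/64 = 3.754×10^7 mm⁴
A = 8.718×10^3 mm²;  r_min = √(I/A) = √(3.754×10^7/8.718×10^3) = 65.62 mm
L_e = K·L = 2 × 5.16 m = 10.32 m = 10320 mm
λ = L_e / r_min = 10320 / 65.62 = 157

λ ≈ 157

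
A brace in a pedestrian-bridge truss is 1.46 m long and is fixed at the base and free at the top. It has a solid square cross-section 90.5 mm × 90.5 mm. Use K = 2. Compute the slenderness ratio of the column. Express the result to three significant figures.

For a square r = a/√12 = 90.5/√12 = 26.13 mm
L_e = K·L = 2 × 1.46 m = 2.920 m = 2920.0 mm
λ = L_e / r_min = 2920.0 / 26.13 = 112

λ ≈ 112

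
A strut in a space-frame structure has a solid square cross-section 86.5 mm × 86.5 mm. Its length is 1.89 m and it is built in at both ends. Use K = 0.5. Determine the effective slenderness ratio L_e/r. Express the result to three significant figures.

λ ≈ 37.8

I = a⁴/12 = 86.5⁴/12 = 4.665×10^6 mm⁴
A = 7.482×10^3 mm²;  r_min = √(I/A) = √(4.665×10^6/7.482×10^3) = 24.97 mm
L_e = K·L = 0.5 × 1.89 m = 0.9450 m = 945.00 mm
λ = L_e / r_min = 945.00 / 24.97 = 37.8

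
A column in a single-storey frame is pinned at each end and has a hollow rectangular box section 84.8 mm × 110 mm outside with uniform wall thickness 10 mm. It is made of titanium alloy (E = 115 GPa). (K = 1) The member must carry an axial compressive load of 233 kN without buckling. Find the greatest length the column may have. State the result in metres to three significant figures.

L_max ≈ 4.16 m

Inner dimensions: h_i = 110 − 2×10 = 90.00 mm, b_i = 84.8 − 2×10 = 64.80 mm
Weak-axis I_min = (h_o·b_o³ − h_i·b_i³)/12 with b_o = 84.8, b_i = 64.80 mm (shorter outer/inner sides).
I_min = (110×84.8³ − 90.00×64.80³)/12 = 3.549×10^6 mm⁴
I = 3.549×10^-6 m⁴
At the buckling limit P_cr = P = 2.330×10^5 N
From P_cr = π²EI/(K·L)²:  L = (1/K)·√(π²EI/P_cr) = (1/1)·√(π²×1.15×10^11×3.549×10^-6/2.330×10^5)
L = 4.16 m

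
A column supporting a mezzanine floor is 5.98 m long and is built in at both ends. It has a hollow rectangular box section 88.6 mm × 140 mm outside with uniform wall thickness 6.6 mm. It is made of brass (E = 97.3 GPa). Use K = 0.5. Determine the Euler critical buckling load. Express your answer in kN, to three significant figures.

P_cr ≈ 385 kN

Inner dimensions: h_i = 140 − 2×6.6 = 126.8 mm, b_i = 88.6 − 2×6.6 = 75.40 mm
Weak-axis I_min = (h_o·b_o³ − h_i·b_i³)/12 with b_o = 88.6, b_i = 75.40 mm (shorter outer/inner sides).
I_min = (140×88.6³ − 126.8×75.40³)/12 = 3.585×10^6 mm⁴
I = 3.585×10^6 mm⁴ = 3.585×10^-6 m⁴
Effective length L_e = K·L = 0.5 × 5.98 = 2.990 m
P_cr = π²EI / L_e² = π² × 97.3×10⁹ × 3.585×10^-6 / 2.990² = 3.851×10^5 N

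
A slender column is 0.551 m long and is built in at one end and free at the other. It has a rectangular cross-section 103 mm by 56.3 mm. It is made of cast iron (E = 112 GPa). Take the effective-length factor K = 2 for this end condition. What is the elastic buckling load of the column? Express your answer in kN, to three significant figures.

P_cr ≈ 1390 kN

Buckling occurs about the weak axis: I_min = h·b³/12 with b = 56.3 mm (the shorter side).
I_min = 103×56.3³/12 = 1.532×10^6 mm⁴
I = 1.532×10^6 mm⁴ = 1.532×10^-6 m⁴
Effective length L_e = K·L = 2 × 0.551 = 1.102 m
P_cr = π²EI / L_e² = π² × 112×10⁹ × 1.532×10^-6 / 1.102² = 1.394×10^6 N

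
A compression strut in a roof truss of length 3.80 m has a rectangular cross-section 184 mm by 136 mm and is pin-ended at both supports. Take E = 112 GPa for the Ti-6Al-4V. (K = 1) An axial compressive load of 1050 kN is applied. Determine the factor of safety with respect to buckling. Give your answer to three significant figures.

Buckling occurs about the weak axis: I_min = h·b³/12 with b = 136 mm (the shorter side).
I_min = 184×136³/12 = 3.857×10^7 mm⁴
I = 3.857×10^7 mm⁴ = 3.857×10^-5 m⁴
Effective length L_e = K·L = 1 × 3.80 = 3.800 m
P_cr = π²EI / L_e² = π² × 112×10⁹ × 3.857×10^-5 / 3.800² = 2.953×10^6 N
Factor of safety n = P_cr / P = 2952.6 / 1050 = 2.81

n ≈ 2.81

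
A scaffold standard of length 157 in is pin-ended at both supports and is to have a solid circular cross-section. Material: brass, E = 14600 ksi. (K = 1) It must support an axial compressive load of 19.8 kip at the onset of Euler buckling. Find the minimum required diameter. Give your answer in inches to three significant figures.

L_e = K·L = 1 × 157 = 157.0 in
Required I = P_cr·L_e²/(π²E) = 1.980×10^4 × 157.0² / (π² × 1.46×10^7) = 3.387 in⁴
Solid circle: I = πd⁴/64  ⇒  d = (64I/π)^(1/4) = (64×3.387/π)^(1/4) = 2.88 in

d ≈ 2.88 in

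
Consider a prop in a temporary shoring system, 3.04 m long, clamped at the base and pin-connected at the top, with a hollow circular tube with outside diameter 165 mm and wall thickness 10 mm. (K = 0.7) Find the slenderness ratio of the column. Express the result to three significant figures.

λ ≈ 38.8

Inner diameter d_i = 165 − 2×10 = 145.0 mm
I = π(d_o⁴ − d_i⁴)/64 = π(165⁴ − 145.0⁴)/64 = 1.468×10^7 mm⁴
A = 4.869×10^3 mm²;  r_min = √(I/A) = √(1.468×10^7/4.869×10^3) = 54.91 mm
L_e = K·L = 0.7 × 3.04 m = 2.128 m = 2128.0 mm
λ = L_e / r_min = 2128.0 / 54.91 = 38.8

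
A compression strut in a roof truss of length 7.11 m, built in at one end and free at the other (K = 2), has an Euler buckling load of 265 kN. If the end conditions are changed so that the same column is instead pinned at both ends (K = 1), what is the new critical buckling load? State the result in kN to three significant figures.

P_cr ∝ 1/K², so P_cr,new = P_cr,old × (K_old/K_new)² = 265 × (2/1)²
= 265 × 4.000 = 1060 kN

P_cr ≈ 1060 kN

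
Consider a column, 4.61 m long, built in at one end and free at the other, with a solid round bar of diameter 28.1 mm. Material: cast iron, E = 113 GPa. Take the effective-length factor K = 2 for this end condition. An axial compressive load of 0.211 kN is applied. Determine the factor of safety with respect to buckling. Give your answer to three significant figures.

n ≈ 1.90

I = πd⁴/64 = π×28.1⁴/64 = 3.061×10^4 mm⁴
I = 3.061×10^4 mm⁴ = 3.061×10^-8 m⁴
Effective length L_e = K·L = 2 × 4.61 = 9.220 m
P_cr = π²EI / L_e² = π² × 113×10⁹ × 3.061×10^-8 / 9.220² = 401.5 N
Factor of safety n = P_cr / P = 0.40152 / 0.211 = 1.90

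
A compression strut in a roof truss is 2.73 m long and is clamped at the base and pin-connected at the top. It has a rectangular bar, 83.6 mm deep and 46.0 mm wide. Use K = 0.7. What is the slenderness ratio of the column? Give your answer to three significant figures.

λ ≈ 144

For a rectangle r_min = b/√12 = 46.0/√12 = 13.28 mm
L_e = K·L = 0.7 × 2.73 m = 1.911 m = 1911.0 mm
λ = L_e / r_min = 1911.0 / 13.28 = 144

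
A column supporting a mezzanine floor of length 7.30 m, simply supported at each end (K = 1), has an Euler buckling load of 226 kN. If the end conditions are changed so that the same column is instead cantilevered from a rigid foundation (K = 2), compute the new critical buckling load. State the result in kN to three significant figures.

P_cr ≈ 56.5 kN

P_cr ∝ 1/K², so P_cr,new = P_cr,old × (K_old/K_new)² = 226 × (1/2)²
= 226 × 0.2500 = 56.5 kN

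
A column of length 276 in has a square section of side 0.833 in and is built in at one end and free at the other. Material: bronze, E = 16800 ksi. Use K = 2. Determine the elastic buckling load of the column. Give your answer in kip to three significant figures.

P_cr ≈ 0.0218 kip

I = a⁴/12 = 0.833⁴/12 = 4.012×10^-2 in⁴
Effective length L_e = K·L = 2 × 276 = 552.0 in
P_cr = π²EI / L_e² = π² × 16800×10³ × 4.012×10^-2 / 552.0² = 21.83 lb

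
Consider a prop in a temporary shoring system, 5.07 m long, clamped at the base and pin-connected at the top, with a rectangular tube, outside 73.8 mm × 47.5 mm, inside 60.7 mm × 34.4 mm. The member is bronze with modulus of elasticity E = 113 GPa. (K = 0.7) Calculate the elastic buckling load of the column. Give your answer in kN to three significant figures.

Weak-axis I_min = (h_o·b_o³ − h_i·b_i³)/12 with b_o = 47.5, b_i = 34.40 mm (shorter outer/inner sides).
I_min = (73.8×47.5³ − 60.70×34.40³)/12 = 4.532×10^5 mm⁴
I = 4.532×10^5 mm⁴ = 4.532×10^-7 m⁴
Effective length L_e = K·L = 0.7 × 5.07 = 3.549 m
P_cr = π²EI / L_e² = π² × 113×10⁹ × 4.532×10^-7 / 3.549² = 4.013×10^4 N

P_cr ≈ 40.1 kN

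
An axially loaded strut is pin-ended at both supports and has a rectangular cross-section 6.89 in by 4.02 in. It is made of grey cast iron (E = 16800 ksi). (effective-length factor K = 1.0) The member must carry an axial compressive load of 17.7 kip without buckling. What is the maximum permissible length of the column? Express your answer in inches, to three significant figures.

Buckling occurs about the weak axis: I_min = h·b³/12 with b = 4.02 in (the shorter side).
I_min = 6.89×4.02³/12 = 37.30 in⁴
At the buckling limit P_cr = P = 1.770×10^4 lb
From P_cr = π²EI/(K·L)²:  L = (1/K)·√(π²EI/P_cr) = (1/1)·√(π²×1.68×10^7×37.30/1.770×10^4)
L = 591 in

L_max ≈ 591 in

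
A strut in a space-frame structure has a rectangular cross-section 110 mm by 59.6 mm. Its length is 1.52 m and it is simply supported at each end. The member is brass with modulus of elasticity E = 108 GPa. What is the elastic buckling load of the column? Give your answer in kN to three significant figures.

Buckling occurs about the weak axis: I_min = h·b³/12 with b = 59.6 mm (the shorter side).
I_min = 110×59.6³/12 = 1.941×10^6 mm⁴
I = 1.941×10^6 mm⁴ = 1.941×10^-6 m⁴
Effective length L_e = K·L = 1 × 1.52 = 1.520 m
P_cr = π²EI / L_e² = π² × 108×10⁹ × 1.941×10^-6 / 1.520² = 8.953×10^5 N

P_cr ≈ 895 kN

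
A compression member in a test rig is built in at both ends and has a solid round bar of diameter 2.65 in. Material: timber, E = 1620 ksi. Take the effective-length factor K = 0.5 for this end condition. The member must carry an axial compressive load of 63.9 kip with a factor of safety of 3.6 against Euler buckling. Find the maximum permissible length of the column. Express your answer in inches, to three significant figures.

L_max ≈ 25.9 in

I = πd⁴/64 = π×2.65⁴/64 = 2.421 in⁴
Required critical load P_cr = n·P = 3.6 × 63.9 = 230.0 kip = 2.300×10^5 lb
From P_cr = π²EI/(K·L)²:  L = (1/K)·√(π²EI/P_cr) = (1/0.5)·√(π²×1.62×10^6×2.421/2.300×10^5)
L = 25.9 in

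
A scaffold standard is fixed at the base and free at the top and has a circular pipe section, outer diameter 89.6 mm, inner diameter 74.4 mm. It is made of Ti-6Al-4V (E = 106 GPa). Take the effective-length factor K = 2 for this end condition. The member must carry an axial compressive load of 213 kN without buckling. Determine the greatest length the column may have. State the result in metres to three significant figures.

d_o = 89.6 mm, d_i = 74.4 mm
I = π(d_o⁴ − d_i⁴)/64 = π(89.6⁴ − 74.40⁴)/64 = 1.660×10^6 mm⁴
I = 1.660×10^-6 m⁴
At the buckling limit P_cr = P = 2.130×10^5 N
From P_cr = π²EI/(K·L)²:  L = (1/K)·√(π²EI/P_cr) = (1/2)·√(π²×1.06×10^11×1.660×10^-6/2.130×10^5)
L = 1.43 m

L_max ≈ 1.43 m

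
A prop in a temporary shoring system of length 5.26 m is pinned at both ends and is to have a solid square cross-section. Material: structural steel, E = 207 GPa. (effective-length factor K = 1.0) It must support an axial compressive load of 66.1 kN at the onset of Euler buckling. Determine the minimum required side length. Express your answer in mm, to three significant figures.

a ≈ 57.2 mm

L_e = K·L = 1 × 5.26 = 5.260 m
Required I = P_cr·L_e²/(π²E) = 6.610×10^4 × 5.260² / (π² × 2.07×10^11) = 8.952×10^-7 m⁴
I_req = 8.952×10^5 mm⁴
Solid square: I = a⁴/12  ⇒  a = (12I)^(1/4) = (12×8.952×10^5)^(1/4) = 57.2 mm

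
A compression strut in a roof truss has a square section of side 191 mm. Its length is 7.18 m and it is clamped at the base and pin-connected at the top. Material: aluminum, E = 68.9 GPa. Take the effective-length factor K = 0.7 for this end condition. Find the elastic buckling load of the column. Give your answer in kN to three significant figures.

P_cr ≈ 2990 kN

I = a⁴/12 = 191⁴/12 = 1.109×10^8 mm⁴
I = 1.109×10^8 mm⁴ = 1.109×10^-4 m⁴
Effective length L_e = K·L = 0.7 × 7.18 = 5.026 m
P_cr = π²EI / L_e² = π² × 68.9×10⁹ × 1.109×10^-4 / 5.026² = 2.986×10^6 N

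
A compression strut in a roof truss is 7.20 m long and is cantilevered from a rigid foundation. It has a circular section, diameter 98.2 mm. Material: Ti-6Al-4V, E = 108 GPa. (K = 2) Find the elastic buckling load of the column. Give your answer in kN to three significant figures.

I = πd⁴/64 = π×98.2⁴/64 = 4.565×10^6 mm⁴
I = 4.565×10^6 mm⁴ = 4.565×10^-6 m⁴
Effective length L_e = K·L = 2 × 7.20 = 14.40 m
P_cr = π²EI / L_e² = π² × 108×10⁹ × 4.565×10^-6 / 14.40² = 2.346×10^4 N

P_cr ≈ 23.5 kN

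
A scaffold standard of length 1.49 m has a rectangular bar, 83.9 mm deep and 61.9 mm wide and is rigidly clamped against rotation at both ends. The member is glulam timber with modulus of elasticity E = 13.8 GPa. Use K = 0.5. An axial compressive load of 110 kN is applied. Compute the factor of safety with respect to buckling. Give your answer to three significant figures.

n ≈ 3.70

Buckling occurs about the weak axis: I_min = h·b³/12 with b = 61.9 mm (the shorter side).
I_min = 83.9×61.9³/12 = 1.658×10^6 mm⁴
I = 1.658×10^6 mm⁴ = 1.658×10^-6 m⁴
Effective length L_e = K·L = 0.5 × 1.49 = 0.7450 m
P_cr = π²EI / L_e² = π² × 13.8×10⁹ × 1.658×10^-6 / 0.7450² = 4.069×10^5 N
Factor of safety n = P_cr / P = 406.93 / 110 = 3.70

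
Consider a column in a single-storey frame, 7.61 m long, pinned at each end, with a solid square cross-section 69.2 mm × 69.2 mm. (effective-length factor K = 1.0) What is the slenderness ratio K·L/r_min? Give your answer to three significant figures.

I = a⁴/12 = 69.2⁴/12 = 1.911×10^6 mm⁴
A = 4.789×10^3 mm²;  r_min = √(I/A) = √(1.911×10^6/4.789×10^3) = 19.98 mm
L_e = K·L = 1 × 7.61 m = 7.610 m = 7610.0 mm
λ = L_e / r_min = 7610.0 / 19.98 = 381

λ ≈ 381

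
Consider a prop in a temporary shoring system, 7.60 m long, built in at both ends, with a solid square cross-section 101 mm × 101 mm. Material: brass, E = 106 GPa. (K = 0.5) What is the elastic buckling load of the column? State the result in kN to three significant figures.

P_cr ≈ 628 kN

I = a⁴/12 = 101⁴/12 = 8.672×10^6 mm⁴
I = 8.672×10^6 mm⁴ = 8.672×10^-6 m⁴
Effective length L_e = K·L = 0.5 × 7.60 = 3.800 m
P_cr = π²EI / L_e² = π² × 106×10⁹ × 8.672×10^-6 / 3.800² = 6.283×10^5 N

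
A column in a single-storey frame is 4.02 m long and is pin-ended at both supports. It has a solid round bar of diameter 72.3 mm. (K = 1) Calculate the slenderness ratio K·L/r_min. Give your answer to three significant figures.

For a solid circle r = d/4 = 72.3/4 = 18.08 mm
L_e = K·L = 1 × 4.02 m = 4.020 m = 4020.0 mm
λ = L_e / r_min = 4020.0 / 18.08 = 222

λ ≈ 222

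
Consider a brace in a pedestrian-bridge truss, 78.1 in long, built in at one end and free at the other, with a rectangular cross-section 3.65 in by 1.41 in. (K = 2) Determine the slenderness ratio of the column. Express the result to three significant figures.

λ ≈ 384

Buckling occurs about the weak axis: I_min = h·b³/12 with b = 1.41 in (the shorter side).
I_min = 3.65×1.41³/12 = 0.8526 in⁴
A = 5.146 in²;  r_min = √(I/A) = √(0.8526/5.146) = 0.4070 in
L_e = K·L = 2 × 78.1 = 156.2 in
λ = L_e / r_min = 156.20 / 0.4070 = 384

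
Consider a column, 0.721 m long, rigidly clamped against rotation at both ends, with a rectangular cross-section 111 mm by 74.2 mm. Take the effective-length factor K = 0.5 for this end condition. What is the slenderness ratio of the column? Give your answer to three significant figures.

For a rectangle r_min = b/√12 = 74.2/√12 = 21.42 mm
L_e = K·L = 0.5 × 0.721 m = 0.3605 m = 360.50 mm
λ = L_e / r_min = 360.50 / 21.42 = 16.8

λ ≈ 16.8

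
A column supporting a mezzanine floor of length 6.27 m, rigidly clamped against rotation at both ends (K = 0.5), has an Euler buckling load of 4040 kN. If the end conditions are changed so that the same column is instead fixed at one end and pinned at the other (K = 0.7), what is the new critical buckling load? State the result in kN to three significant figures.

P_cr ≈ 2060 kN

P_cr ∝ 1/K², so P_cr,new = P_cr,old × (K_old/K_new)² = 4040 × (0.5/0.7)²
= 4040 × 0.5102 = 2060 kN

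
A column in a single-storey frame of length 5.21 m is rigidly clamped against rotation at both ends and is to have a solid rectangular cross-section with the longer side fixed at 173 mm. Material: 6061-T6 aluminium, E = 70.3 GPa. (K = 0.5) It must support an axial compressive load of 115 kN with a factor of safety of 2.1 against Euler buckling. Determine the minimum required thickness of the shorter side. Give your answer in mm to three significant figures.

Required P_cr = n·P = 2.1 × 115 = 241.5 kN
L_e = K·L = 0.5 × 5.21 = 2.605 m
Required I = P_cr·L_e²/(π²E) = 2.415×10^5 × 2.605² / (π² × 7.03×10^10) = 2.362×10^-6 m⁴
I_req = 2.362×10^6 mm⁴
Rectangle, weak axis: I_min = h·b³/12 with h = 173 mm fixed  ⇒  b = (12I/h)^(1/3) = 54.7 mm

b ≈ 54.7 mm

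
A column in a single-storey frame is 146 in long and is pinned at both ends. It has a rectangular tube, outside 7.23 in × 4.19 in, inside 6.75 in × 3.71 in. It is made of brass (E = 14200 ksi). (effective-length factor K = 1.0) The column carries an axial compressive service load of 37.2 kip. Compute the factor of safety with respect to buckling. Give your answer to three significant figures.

Weak-axis I_min = (h_o·b_o³ − h_i·b_i³)/12 with b_o = 4.19, b_i = 3.710 in (shorter outer/inner sides).
I_min = (7.23×4.19³ − 6.750×3.710³)/12 = 15.60 in⁴
Effective length L_e = K·L = 1 × 146 = 146.0 in
P_cr = π²EI / L_e² = π² × 14200×10³ × 15.60 / 146.0² = 1.025×10^5 lb
Factor of safety n = P_cr / P = 102.54 / 37.2 = 2.76

n ≈ 2.76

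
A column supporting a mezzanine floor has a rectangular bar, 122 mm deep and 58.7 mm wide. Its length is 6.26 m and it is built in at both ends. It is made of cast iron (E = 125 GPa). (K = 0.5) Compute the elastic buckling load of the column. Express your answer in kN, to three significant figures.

Buckling occurs about the weak axis: I_min = h·b³/12 with b = 58.7 mm (the shorter side).
I_min = 122×58.7³/12 = 2.056×10^6 mm⁴
I = 2.056×10^6 mm⁴ = 2.056×10^-6 m⁴
Effective length L_e = K·L = 0.5 × 6.26 = 3.130 m
P_cr = π²EI / L_e² = π² × 125×10⁹ × 2.056×10^-6 / 3.130² = 2.589×10^5 N

P_cr ≈ 259 kN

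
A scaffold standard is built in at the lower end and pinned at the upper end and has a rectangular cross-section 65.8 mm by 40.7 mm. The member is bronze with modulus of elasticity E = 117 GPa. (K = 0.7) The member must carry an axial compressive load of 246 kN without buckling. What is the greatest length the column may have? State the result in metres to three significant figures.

L_max ≈ 1.88 m

Buckling occurs about the weak axis: I_min = h·b³/12 with b = 40.7 mm (the shorter side).
I_min = 65.8×40.7³/12 = 3.697×10^5 mm⁴
I = 3.697×10^-7 m⁴
At the buckling limit P_cr = P = 2.460×10^5 N
From P_cr = π²EI/(K·L)²:  L = (1/K)·√(π²EI/P_cr) = (1/0.7)·√(π²×1.17×10^11×3.697×10^-7/2.460×10^5)
L = 1.88 m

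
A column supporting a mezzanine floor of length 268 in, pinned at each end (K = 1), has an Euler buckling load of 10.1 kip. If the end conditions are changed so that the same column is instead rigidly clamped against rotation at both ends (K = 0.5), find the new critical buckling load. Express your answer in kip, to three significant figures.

P_cr ∝ 1/K², so P_cr,new = P_cr,old × (K_old/K_new)² = 10.1 × (1/0.5)²
= 10.1 × 4.000 = 40.4 kip

P_cr ≈ 40.4 kip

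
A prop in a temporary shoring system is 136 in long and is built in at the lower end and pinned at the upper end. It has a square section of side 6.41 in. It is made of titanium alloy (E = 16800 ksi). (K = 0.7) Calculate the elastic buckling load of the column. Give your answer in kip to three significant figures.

I = a⁴/12 = 6.41⁴/12 = 140.7 in⁴
Effective length L_e = K·L = 0.7 × 136 = 95.20 in
P_cr = π²EI / L_e² = π² × 16800×10³ × 140.7 / 95.20² = 2.574×10^6 lb

P_cr ≈ 2570 kip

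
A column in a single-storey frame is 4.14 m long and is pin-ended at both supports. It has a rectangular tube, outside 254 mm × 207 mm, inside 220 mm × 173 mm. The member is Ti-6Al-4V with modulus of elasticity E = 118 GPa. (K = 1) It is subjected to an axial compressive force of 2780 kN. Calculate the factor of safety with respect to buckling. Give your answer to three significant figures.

n ≈ 2.27

Weak-axis I_min = (h_o·b_o³ − h_i·b_i³)/12 with b_o = 207, b_i = 173.0 mm (shorter outer/inner sides).
I_min = (254×207³ − 220.0×173.0³)/12 = 9.282×10^7 mm⁴
I = 9.282×10^7 mm⁴ = 9.282×10^-5 m⁴
Effective length L_e = K·L = 1 × 4.14 = 4.140 m
P_cr = π²EI / L_e² = π² × 118×10⁹ × 9.282×10^-5 / 4.140² = 6.307×10^6 N
Factor of safety n = P_cr / P = 6306.9 / 2780 = 2.27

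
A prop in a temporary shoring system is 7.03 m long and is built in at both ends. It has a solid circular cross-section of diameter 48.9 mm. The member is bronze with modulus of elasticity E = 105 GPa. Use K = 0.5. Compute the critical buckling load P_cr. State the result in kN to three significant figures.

P_cr ≈ 23.5 kN

I = πd⁴/64 = π×48.9⁴/64 = 2.807×10^5 mm⁴
I = 2.807×10^5 mm⁴ = 2.807×10^-7 m⁴
Effective length L_e = K·L = 0.5 × 7.03 = 3.515 m
P_cr = π²EI / L_e² = π² × 105×10⁹ × 2.807×10^-7 / 3.515² = 2.354×10^4 N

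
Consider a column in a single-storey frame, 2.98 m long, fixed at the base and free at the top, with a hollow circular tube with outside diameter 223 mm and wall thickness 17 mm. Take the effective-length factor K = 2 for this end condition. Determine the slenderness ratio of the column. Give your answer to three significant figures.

λ ≈ 81.6

Inner diameter d_i = 223 − 2×17 = 189.0 mm
I = π(d_o⁴ − d_i⁴)/64 = π(223⁴ − 189.0⁴)/64 = 5.876×10^7 mm⁴
A = 1.100×10^4 mm²;  r_min = √(I/A) = √(5.876×10^7/1.100×10^4) = 73.08 mm
L_e = K·L = 2 × 2.98 m = 5.960 m = 5960.0 mm
λ = L_e / r_min = 5960.0 / 73.08 = 81.6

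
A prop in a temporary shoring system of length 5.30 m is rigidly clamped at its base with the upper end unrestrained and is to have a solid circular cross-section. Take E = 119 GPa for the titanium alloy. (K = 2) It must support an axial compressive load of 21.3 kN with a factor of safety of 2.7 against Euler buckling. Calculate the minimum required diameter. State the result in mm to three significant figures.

d ≈ 103 mm

Required P_cr = n·P = 2.7 × 21.3 = 57.51 kN
L_e = K·L = 2 × 5.30 = 10.60 m
Required I = P_cr·L_e²/(π²E) = 5.751×10^4 × 10.60² / (π² × 1.19×10^11) = 5.502×10^-6 m⁴
I_req = 5.502×10^6 mm⁴
Solid circle: I = πd⁴/64  ⇒  d = (64I/π)^(1/4) = (64×5.502×10^6/π)^(1/4) = 103 mm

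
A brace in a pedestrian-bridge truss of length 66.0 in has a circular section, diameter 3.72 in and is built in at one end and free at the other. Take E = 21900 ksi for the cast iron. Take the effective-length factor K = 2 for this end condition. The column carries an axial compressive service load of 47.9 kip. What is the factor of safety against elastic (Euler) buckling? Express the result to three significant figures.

n ≈ 2.43

I = πd⁴/64 = π×3.72⁴/64 = 9.400 in⁴
Effective length L_e = K·L = 2 × 66.0 = 132.0 in
P_cr = π²EI / L_e² = π² × 21900×10³ × 9.400 / 132.0² = 1.166×10^5 lb
Factor of safety n = P_cr / P = 116.61 / 47.9 = 2.43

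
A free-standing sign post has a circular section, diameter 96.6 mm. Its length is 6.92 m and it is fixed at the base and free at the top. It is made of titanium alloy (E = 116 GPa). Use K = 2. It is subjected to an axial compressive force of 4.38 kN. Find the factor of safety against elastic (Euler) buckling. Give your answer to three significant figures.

n ≈ 5.83

I = πd⁴/64 = π×96.6⁴/64 = 4.274×10^6 mm⁴
I = 4.274×10^6 mm⁴ = 4.274×10^-6 m⁴
Effective length L_e = K·L = 2 × 6.92 = 13.84 m
P_cr = π²EI / L_e² = π² × 116×10⁹ × 4.274×10^-6 / 13.84² = 2.555×10^4 N
Factor of safety n = P_cr / P = 25.548 / 4.38 = 5.83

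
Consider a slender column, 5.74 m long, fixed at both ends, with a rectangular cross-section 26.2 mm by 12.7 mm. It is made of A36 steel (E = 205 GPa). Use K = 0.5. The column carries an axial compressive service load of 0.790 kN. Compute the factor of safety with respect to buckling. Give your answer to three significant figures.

n ≈ 1.39

Buckling occurs about the weak axis: I_min = h·b³/12 with b = 12.7 mm (the shorter side).
I_min = 26.2×12.7³/12 = 4.472×10^3 mm⁴
I = 4.472×10^3 mm⁴ = 4.472×10^-9 m⁴
Effective length L_e = K·L = 0.5 × 5.74 = 2.870 m
P_cr = π²EI / L_e² = π² × 205×10⁹ × 4.472×10^-9 / 2.870² = 1.099×10^3 N
Factor of safety n = P_cr / P = 1.0986 / 0.790 = 1.39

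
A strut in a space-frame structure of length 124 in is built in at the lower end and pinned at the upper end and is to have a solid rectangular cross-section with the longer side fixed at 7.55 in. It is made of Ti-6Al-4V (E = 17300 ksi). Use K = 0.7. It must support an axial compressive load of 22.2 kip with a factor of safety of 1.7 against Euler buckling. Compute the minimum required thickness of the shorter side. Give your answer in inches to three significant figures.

b ≈ 1.38 in

Required P_cr = n·P = 1.7 × 22.2 = 37.74 kip
L_e = K·L = 0.7 × 124 = 86.80 in
Required I = P_cr·L_e²/(π²E) = 3.774×10^4 × 86.80² / (π² × 1.73×10^7) = 1.665 in⁴
Rectangle, weak axis: I_min = h·b³/12 with h = 7.55 in fixed  ⇒  b = (12I/h)^(1/3) = 1.38 in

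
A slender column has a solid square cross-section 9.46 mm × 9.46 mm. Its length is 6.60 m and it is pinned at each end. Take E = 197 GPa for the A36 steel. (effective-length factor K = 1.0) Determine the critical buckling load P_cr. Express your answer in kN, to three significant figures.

P_cr ≈ 0.0298 kN

I = a⁴/12 = 9.46⁴/12 = 667.4 mm⁴
I = 667.4 mm⁴ = 6.674×10^-10 m⁴
Effective length L_e = K·L = 1 × 6.60 = 6.600 m
P_cr = π²EI / L_e² = π² × 197×10⁹ × 6.674×10^-10 / 6.600² = 29.79 N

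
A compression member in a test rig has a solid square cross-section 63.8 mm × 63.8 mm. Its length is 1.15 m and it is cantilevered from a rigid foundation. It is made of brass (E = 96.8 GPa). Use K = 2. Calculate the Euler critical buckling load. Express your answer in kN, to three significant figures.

P_cr ≈ 249 kN

I = a⁴/12 = 63.8⁴/12 = 1.381×10^6 mm⁴
I = 1.381×10^6 mm⁴ = 1.381×10^-6 m⁴
Effective length L_e = K·L = 2 × 1.15 = 2.300 m
P_cr = π²EI / L_e² = π² × 96.8×10⁹ × 1.381×10^-6 / 2.300² = 2.494×10^5 N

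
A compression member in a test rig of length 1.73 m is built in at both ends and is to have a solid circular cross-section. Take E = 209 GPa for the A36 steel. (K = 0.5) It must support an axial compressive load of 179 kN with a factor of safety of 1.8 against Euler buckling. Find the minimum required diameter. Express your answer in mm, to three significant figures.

Required P_cr = n·P = 1.8 × 179 = 322.2 kN
L_e = K·L = 0.5 × 1.73 = 0.8650 m
Required I = P_cr·L_e²/(π²E) = 3.222×10^5 × 0.8650² / (π² × 2.09×10^11) = 1.169×10^-7 m⁴
I_req = 1.169×10^5 mm⁴
Solid circle: I = πd⁴/64  ⇒  d = (64I/π)^(1/4) = (64×1.169×10^5/π)^(1/4) = 39.3 mm

d ≈ 39.3 mm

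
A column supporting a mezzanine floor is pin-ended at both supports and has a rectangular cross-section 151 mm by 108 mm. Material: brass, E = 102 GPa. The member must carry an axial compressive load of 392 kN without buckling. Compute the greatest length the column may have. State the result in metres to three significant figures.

Buckling occurs about the weak axis: I_min = h·b³/12 with b = 108 mm (the shorter side).
I_min = 151×108³/12 = 1.585×10^7 mm⁴
I = 1.585×10^-5 m⁴
At the buckling limit P_cr = P = 3.920×10^5 N
From P_cr = π²EI/(K·L)²:  L = (1/K)·√(π²EI/P_cr) = (1/1)·√(π²×1.02×10^11×1.585×10^-5/3.920×10^5)
L = 6.38 m

L_max ≈ 6.38 m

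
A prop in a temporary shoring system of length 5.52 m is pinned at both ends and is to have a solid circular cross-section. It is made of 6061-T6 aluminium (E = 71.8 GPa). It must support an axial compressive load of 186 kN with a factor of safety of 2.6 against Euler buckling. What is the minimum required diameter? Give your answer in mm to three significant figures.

Required P_cr = n·P = 2.6 × 186 = 483.6 kN
L_e = K·L = 1 × 5.52 = 5.520 m
Required I = P_cr·L_e²/(π²E) = 4.836×10^5 × 5.520² / (π² × 7.18×10^10) = 2.079×10^-5 m⁴
I_req = 2.079×10^7 mm⁴
Solid circle: I = πd⁴/64  ⇒  d = (64I/π)^(1/4) = (64×2.079×10^7/π)^(1/4) = 143 mm

d ≈ 143 mm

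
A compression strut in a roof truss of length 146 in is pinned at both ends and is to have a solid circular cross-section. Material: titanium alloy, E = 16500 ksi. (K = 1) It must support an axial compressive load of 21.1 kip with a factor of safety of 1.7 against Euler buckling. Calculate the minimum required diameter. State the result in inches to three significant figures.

Required P_cr = n·P = 1.7 × 21.1 = 35.87 kip
L_e = K·L = 1 × 146 = 146.0 in
Required I = P_cr·L_e²/(π²E) = 3.587×10^4 × 146.0² / (π² × 1.65×10^7) = 4.695 in⁴
Solid circle: I = πd⁴/64  ⇒  d = (64I/π)^(1/4) = (64×4.695/π)^(1/4) = 3.13 in

d ≈ 3.13 in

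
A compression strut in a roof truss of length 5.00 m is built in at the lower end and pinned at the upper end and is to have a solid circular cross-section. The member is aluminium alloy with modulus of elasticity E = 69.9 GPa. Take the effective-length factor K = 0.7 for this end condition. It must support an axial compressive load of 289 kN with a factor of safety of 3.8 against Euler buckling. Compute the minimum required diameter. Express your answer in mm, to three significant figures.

d ≈ 141 mm

Required P_cr = n·P = 3.8 × 289 = 1098 kN
L_e = K·L = 0.7 × 5.00 = 3.500 m
Required I = P_cr·L_e²/(π²E) = 1.098×10^6 × 3.500² / (π² × 6.99×10^10) = 1.950×10^-5 m⁴
I_req = 1.950×10^7 mm⁴
Solid circle: I = πd⁴/64  ⇒  d = (64I/π)^(1/4) = (64×1.950×10^7/π)^(1/4) = 141 mm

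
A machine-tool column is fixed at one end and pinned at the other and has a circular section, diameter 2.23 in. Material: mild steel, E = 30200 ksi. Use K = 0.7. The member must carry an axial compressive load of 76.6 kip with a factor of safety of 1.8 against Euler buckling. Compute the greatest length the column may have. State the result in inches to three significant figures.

I = πd⁴/64 = π×2.23⁴/64 = 1.214 in⁴
Required critical load P_cr = n·P = 1.8 × 76.6 = 137.9 kip = 1.379×10^5 lb
From P_cr = π²EI/(K·L)²:  L = (1/K)·√(π²EI/P_cr) = (1/0.7)·√(π²×3.02×10^7×1.214/1.379×10^5)
L = 73.2 in

L_max ≈ 73.2 in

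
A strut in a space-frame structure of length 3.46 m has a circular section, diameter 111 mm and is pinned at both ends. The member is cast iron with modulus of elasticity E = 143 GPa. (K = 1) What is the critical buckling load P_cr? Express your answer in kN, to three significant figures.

I = πd⁴/64 = π×111⁴/64 = 7.452×10^6 mm⁴
I = 7.452×10^6 mm⁴ = 7.452×10^-6 m⁴
Effective length L_e = K·L = 1 × 3.46 = 3.460 m
P_cr = π²EI / L_e² = π² × 143×10⁹ × 7.452×10^-6 / 3.460² = 8.785×10^5 N

P_cr ≈ 879 kN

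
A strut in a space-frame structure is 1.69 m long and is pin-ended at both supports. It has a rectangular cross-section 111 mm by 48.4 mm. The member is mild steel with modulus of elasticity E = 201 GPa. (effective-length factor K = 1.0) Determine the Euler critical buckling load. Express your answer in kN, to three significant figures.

P_cr ≈ 728 kN

Buckling occurs about the weak axis: I_min = h·b³/12 with b = 48.4 mm (the shorter side).
I_min = 111×48.4³/12 = 1.049×10^6 mm⁴
I = 1.049×10^6 mm⁴ = 1.049×10^-6 m⁴
Effective length L_e = K·L = 1 × 1.69 = 1.690 m
P_cr = π²EI / L_e² = π² × 201×10⁹ × 1.049×10^-6 / 1.690² = 7.285×10^5 N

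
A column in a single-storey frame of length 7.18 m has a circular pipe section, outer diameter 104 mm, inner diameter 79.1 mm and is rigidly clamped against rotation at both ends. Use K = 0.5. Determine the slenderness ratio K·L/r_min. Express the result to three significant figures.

d_o = 104 mm, d_i = 79.1 mm
I = π(d_o⁴ − d_i⁴)/64 = π(104⁴ − 79.10⁴)/64 = 3.821×10^6 mm⁴
A = 3.581×10^3 mm²;  r_min = √(I/A) = √(3.821×10^6/3.581×10^3) = 32.67 mm
L_e = K·L = 0.5 × 7.18 m = 3.590 m = 3590.0 mm
λ = L_e / r_min = 3590.0 / 32.67 = 110

λ ≈ 110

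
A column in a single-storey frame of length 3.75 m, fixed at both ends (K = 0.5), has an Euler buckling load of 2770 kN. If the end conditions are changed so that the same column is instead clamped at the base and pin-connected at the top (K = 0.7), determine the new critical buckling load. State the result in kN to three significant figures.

P_cr ≈ 1410 kN

P_cr ∝ 1/K², so P_cr,new = P_cr,old × (K_old/K_new)² = 2770 × (0.5/0.7)²
= 2770 × 0.5102 = 1410 kN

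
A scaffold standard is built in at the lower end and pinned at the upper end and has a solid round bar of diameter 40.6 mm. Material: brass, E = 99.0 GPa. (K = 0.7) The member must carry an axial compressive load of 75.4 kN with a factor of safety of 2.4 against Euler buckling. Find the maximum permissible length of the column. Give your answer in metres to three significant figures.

L_max ≈ 1.21 m

I = πd⁴/64 = π×40.6⁴/64 = 1.334×10^5 mm⁴
I = 1.334×10^-7 m⁴
Required critical load P_cr = n·P = 2.4 × 75.4 = 181.0 kN = 1.810×10^5 N
From P_cr = π²EI/(K·L)²:  L = (1/K)·√(π²EI/P_cr) = (1/0.7)·√(π²×9.90×10^10×1.334×10^-7/1.810×10^5)
L = 1.21 m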